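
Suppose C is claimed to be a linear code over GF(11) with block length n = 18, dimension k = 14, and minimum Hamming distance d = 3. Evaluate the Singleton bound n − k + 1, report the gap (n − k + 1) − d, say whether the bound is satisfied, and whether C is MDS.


Singleton RHS = n − k + 1 = 5, slack = 2, bound satisfied, not MDS.

Singleton bound: d ≤ n − k + 1.
Here n = 18, k = 14, so n − k + 1 = 5.
Given d = 3, check d ≤ 5: YES.
Slack = (n − k + 1) − d = 2.
The code is NOT MDS (slack = 2 > 0).
Description: the claimed parameters are [18, 14, 3]_11; such a code would be non-MDS.


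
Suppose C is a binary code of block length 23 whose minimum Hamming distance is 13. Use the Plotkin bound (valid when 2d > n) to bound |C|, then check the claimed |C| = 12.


Plotkin bound M ≤ 8; given |C| = 12 > bound (violated).

Check applicability: 2d = 26, n = 23.
2d − n = 3 > 0, so Plotkin applies.
Compute d/(2d−n) = 13/3 ≈ 4.3333.
⌊d/(2d−n)⌋ = 4.
Plotkin bound: M ≤ 2·4 = 8.
Given |C| = 12, check: VIOLATED.
This |C| is above the Plotkin bound, so no binary code with n = 23, d = 13 and 12 codewords exists.


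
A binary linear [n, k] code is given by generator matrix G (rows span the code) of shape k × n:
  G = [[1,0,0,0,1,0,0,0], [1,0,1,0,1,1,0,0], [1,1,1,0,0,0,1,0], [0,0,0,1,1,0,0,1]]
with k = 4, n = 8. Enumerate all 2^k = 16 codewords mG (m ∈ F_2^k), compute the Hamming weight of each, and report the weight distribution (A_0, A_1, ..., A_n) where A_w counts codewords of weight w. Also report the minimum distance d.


Weight distribution: A_0 = 1, A_2 = 2, A_3 = 2, A_4 = 5, A_5 = 4, A_7 = 2. Minimum distance d = 2.

Enumerate all 2^4 = 16 messages m ∈ F_2^4.
For each, compute codeword c = mG in F_2^8, then tally its weight.
  m = 0000 → c = 00000000, weight = 0.
  m = 1000 → c = 10001000, weight = 2.
  m = 0100 → c = 10101100, weight = 4.
  m = 1100 → c = 00100100, weight = 2.
  m = 0010 → c = 11100010, weight = 4.
  m = 1010 → c = 01101010, weight = 4.
  m = 0110 → c = 01001110, weight = 4.
  m = 1110 → c = 11000110, weight = 4.
  m = 0001 → c = 00011001, weight = 3.
  m = 1001 → c = 10010001, weight = 3.
  m = 0101 → c = 10110101, weight = 5.
  m = 1101 → c = 00111101, weight = 5.
  m = 0011 → c = 11111011, weight = 7.
  m = 1011 → c = 01110011, weight = 5.
  m = 0111 → c = 01010111, weight = 5.
  m = 1111 → c = 11011111, weight = 7.
Tally weights:
  weight 0: 1 codewords.
  weight 2: 2 codewords.
  weight 3: 2 codewords.
  weight 4: 5 codewords.
  weight 5: 4 codewords.
  weight 7: 2 codewords.
Minimum distance d = smallest w > 0 with A_w > 0 = 2.
Sanity: Σ A_w = 16 = 2^4 = 16 ✓.


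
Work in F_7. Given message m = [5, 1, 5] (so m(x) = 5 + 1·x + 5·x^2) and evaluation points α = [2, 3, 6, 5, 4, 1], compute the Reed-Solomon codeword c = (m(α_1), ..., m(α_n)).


c = [6, 4, 2, 2, 5, 4]

Message polynomial: m(x) = 5 + 1·x + 5·x^2 (mod 7).
For each evaluation point α_i, compute m(α_i) mod 7:
  α_1 = 2: Horner steps 5 → 4 → 6, so m(2) = 6.
  α_2 = 3: Horner steps 5 → 2 → 4, so m(3) = 4.
  α_3 = 6: Horner steps 5 → 3 → 2, so m(6) = 2.
  α_4 = 5: Horner steps 5 → 5 → 2, so m(5) = 2.
  α_5 = 4: Horner steps 5 → 0 → 5, so m(4) = 5.
  α_6 = 1: Horner steps 5 → 6 → 4, so m(1) = 4.
Codeword c = [6, 4, 2, 2, 5, 4] ∈ F_7^6.


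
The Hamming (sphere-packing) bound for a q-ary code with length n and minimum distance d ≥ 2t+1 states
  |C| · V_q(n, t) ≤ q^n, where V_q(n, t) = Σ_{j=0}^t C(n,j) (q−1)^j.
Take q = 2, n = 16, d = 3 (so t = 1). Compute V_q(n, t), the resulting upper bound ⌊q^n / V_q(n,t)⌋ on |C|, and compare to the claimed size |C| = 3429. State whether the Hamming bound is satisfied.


V_q(n, t) = 17, q^n = 65536, Hamming bound = 3855, |C| = 3429 ≤ bound (satisfied).

Step 1: Compute V_q(n, t) = Σ_{j=0}^1 C(n, j) (q−1)^j.
  j = 0: C(16,0)·(1)^0 = 1·1 = 1.
  j = 1: C(16,1)·(1)^1 = 16·1 = 16.
  V_q(n, t) = 1 + 16 = 17.
Step 2: q^n = 2^16 = 65536.
Step 3: Hamming bound ⌊q^n / V_q(n,t)⌋ = ⌊65536/17⌋ = 3855.
Step 4: Compare |C| = 3429 to 3855: satisfied.
The claimed |C| lies below the Hamming bound.


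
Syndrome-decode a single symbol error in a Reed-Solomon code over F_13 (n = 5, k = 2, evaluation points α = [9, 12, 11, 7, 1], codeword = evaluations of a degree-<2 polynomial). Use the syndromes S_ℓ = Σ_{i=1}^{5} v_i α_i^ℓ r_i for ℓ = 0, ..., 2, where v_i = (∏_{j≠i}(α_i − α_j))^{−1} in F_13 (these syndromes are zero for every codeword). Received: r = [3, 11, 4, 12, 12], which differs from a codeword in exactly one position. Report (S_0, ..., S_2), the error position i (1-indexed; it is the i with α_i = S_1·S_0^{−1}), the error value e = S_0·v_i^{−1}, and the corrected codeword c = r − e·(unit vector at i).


S = (7, 10, 5), error at position 4, error magnitude e = 10, c = [3, 11, 4, 2, 12].

Step 1: column multipliers v_i = (∏_{j≠i}(α_i − α_j))^{−1} mod 13.
  i = 1 (α = 9): (9−12)(9−11)(9−7)(9−1) = (−3)·(−2)·2·8 = 96 ≡ 5, so v_1 = 5^{−1} = 8 (mod 13).
  i = 2 (α = 12): (12−9)(12−11)(12−7)(12−1) = 3·1·5·11 = 165 ≡ 9, so v_2 = 9^{−1} = 3 (mod 13).
  i = 3 (α = 11): (11−9)(11−12)(11−7)(11−1) = 2·(−1)·4·10 = −80 ≡ 11, so v_3 = 11^{−1} = 6 (mod 13).
  i = 4 (α = 7): (7−9)(7−12)(7−11)(7−1) = (−2)·(−5)·(−4)·6 = −240 ≡ 7, so v_4 = 7^{−1} = 2 (mod 13).
  i = 5 (α = 1): (1−9)(1−12)(1−11)(1−7) = (−8)·(−11)·(−10)·(−6) = 5280 ≡ 2, so v_5 = 2^{−1} = 7 (mod 13).
  v = [8, 3, 6, 2, 7].
Step 2: syndromes of r = [3, 11, 4, 12, 12] (all sums mod 13).
  S_0 = Σ v_i r_i = 8·3 + 3·11 + 6·4 + 2·12 + 7·12 = 189 ≡ 7.
  S_1 = Σ v_i α_i r_i = 8·9·3 + 3·12·11 + 6·11·4 + 2·7·12 + 7·1·12 = 1128 ≡ 10.
  α_i^2 mod 13 = [3, 1, 4, 10, 1].
  S_2 = Σ v_i α_i^2 r_i = 8·3·3 + 3·1·11 + 6·4·4 + 2·10·12 + 7·1·12 = 525 ≡ 5.
  S = (7, 10, 5) ≠ 0, so r is not a codeword (an error is present).
Step 3: locate the error. For a single error e at position i, S_ℓ = v_i·e·α_i^ℓ, so α_err = S_1/S_0.
  S_0^{−1} = 7^{−1} = 2 (mod 13), so α_err = 10·2 = 20 ≡ 7 = α_4. Error position i = 4.
  Consistency check: S_2/S_1 = 5·4 = 20 ≡ 7 = α_err ✓ (single-error assumption holds).
Step 4: error magnitude e = S_0/v_4 = S_0·∏_{j≠4}(α_4 − α_j) = 7·7 = 49 ≡ 10 (mod 13).
Step 5: correct position 4: c_4 = r_4 − e = 12 − 10 ≡ 2 (mod 13). Hence c = [3, 11, 4, 2, 12].
  Check: interpolating c through the α_i gives m(x) = 5 + 7·x (degree < 2) with m(α_i) = c_i for every i, so c is indeed a codeword.


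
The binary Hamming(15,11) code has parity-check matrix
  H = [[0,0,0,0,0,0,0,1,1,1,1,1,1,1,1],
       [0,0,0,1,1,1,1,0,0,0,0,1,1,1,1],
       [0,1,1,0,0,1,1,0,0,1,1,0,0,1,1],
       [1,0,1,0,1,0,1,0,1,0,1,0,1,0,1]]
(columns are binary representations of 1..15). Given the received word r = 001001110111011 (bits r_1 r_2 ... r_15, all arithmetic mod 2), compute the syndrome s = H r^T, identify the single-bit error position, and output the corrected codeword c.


s = (0, 1, 1, 0)^T, error position = 6, corrected codeword c = 001000110111011

Compute s = H r^T mod 2 one row at a time:
  s_1 = 1 + 0 + 1 + 1 + 1 + 0 + 1 + 1 = 6 ≡ 0 (mod 2).
  s_2 = 0 + 0 + 1 + 1 + 1 + 0 + 1 + 1 = 5 ≡ 1 (mod 2).
  s_3 = 0 + 1 + 1 + 1 + 1 + 1 + 1 + 1 = 7 ≡ 1 (mod 2).
  s_4 = 0 + 1 + 0 + 1 + 0 + 1 + 0 + 1 = 4 ≡ 0 (mod 2).
s = (0, 1, 1, 0)^T — this equals column 6 of H (binary 0110), so error is at position 6.
Correct: flip bit 6 of r = 001001110111011 to get c = 001000110111011.


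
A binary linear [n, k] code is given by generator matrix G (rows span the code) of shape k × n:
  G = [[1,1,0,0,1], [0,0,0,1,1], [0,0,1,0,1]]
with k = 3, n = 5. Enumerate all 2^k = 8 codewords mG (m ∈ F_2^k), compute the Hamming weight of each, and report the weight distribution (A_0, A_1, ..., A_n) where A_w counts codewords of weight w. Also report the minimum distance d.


Weight distribution: A_0 = 1, A_2 = 3, A_3 = 3, A_5 = 1. Minimum distance d = 2.

Enumerate all 2^3 = 8 messages m ∈ F_2^3.
For each, compute codeword c = mG in F_2^5, then tally its weight.
  m = 000 → c = 00000, weight = 0.
  m = 100 → c = 11001, weight = 3.
  m = 010 → c = 00011, weight = 2.
  m = 110 → c = 11010, weight = 3.
  m = 001 → c = 00101, weight = 2.
  m = 101 → c = 11100, weight = 3.
  m = 011 → c = 00110, weight = 2.
  m = 111 → c = 11111, weight = 5.
Tally weights:
  weight 0: 1 codewords.
  weight 2: 3 codewords.
  weight 3: 3 codewords.
  weight 5: 1 codewords.
Minimum distance d = smallest w > 0 with A_w > 0 = 2.
Sanity: Σ A_w = 8 = 2^3 = 8 ✓.


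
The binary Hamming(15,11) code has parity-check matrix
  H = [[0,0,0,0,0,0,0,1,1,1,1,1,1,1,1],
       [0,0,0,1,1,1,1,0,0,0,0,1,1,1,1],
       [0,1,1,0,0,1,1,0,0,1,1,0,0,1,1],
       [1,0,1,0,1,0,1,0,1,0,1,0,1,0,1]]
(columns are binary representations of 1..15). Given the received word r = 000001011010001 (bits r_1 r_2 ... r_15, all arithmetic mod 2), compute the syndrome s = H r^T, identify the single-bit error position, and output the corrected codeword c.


s = (0, 0, 1, 1)^T, error position = 3, corrected codeword c = 001001011010001

Compute s = H r^T mod 2 one row at a time:
  s_1 = 1 + 1 + 0 + 1 + 0 + 0 + 0 + 1 = 4 ≡ 0 (mod 2).
  s_2 = 0 + 0 + 1 + 0 + 0 + 0 + 0 + 1 = 2 ≡ 0 (mod 2).
  s_3 = 0 + 0 + 1 + 0 + 0 + 1 + 0 + 1 = 3 ≡ 1 (mod 2).
  s_4 = 0 + 0 + 0 + 0 + 1 + 1 + 0 + 1 = 3 ≡ 1 (mod 2).
s = (0, 0, 1, 1)^T — this equals column 3 of H (binary 0011), so error is at position 3.
Correct: flip bit 3 of r = 000001011010001 to get c = 001001011010001.


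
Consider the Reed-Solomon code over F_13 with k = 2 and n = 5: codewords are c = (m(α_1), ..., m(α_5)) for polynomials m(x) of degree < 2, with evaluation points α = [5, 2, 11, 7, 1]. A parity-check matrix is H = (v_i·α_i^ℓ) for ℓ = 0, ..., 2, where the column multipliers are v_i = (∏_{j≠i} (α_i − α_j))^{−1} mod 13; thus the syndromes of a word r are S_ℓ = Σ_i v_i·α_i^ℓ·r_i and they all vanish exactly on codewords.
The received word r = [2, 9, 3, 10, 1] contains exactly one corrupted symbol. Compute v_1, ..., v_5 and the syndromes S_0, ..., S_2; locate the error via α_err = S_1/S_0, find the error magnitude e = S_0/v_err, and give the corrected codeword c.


S = (8, 1, 5), error at position 1, error magnitude e = 8, c = [7, 9, 3, 10, 1].

Step 1: column multipliers v_i = (∏_{j≠i}(α_i − α_j))^{−1} mod 13.
  i = 1 (α = 5): (5−2)(5−11)(5−7)(5−1) = 3·(−6)·(−2)·4 = 144 ≡ 1, so v_1 = 1^{−1} = 1 (mod 13).
  i = 2 (α = 2): (2−5)(2−11)(2−7)(2−1) = (−3)·(−9)·(−5)·1 = −135 ≡ 8, so v_2 = 8^{−1} = 5 (mod 13).
  i = 3 (α = 11): (11−5)(11−2)(11−7)(11−1) = 6·9·4·10 = 2160 ≡ 2, so v_3 = 2^{−1} = 7 (mod 13).
  i = 4 (α = 7): (7−5)(7−2)(7−11)(7−1) = 2·5·(−4)·6 = −240 ≡ 7, so v_4 = 7^{−1} = 2 (mod 13).
  i = 5 (α = 1): (1−5)(1−2)(1−11)(1−7) = (−4)·(−1)·(−10)·(−6) = 240 ≡ 6, so v_5 = 6^{−1} = 11 (mod 13).
  v = [1, 5, 7, 2, 11].
Step 2: syndromes of r = [2, 9, 3, 10, 1] (all sums mod 13).
  S_0 = Σ v_i r_i = 1·2 + 5·9 + 7·3 + 2·10 + 11·1 = 99 ≡ 8.
  S_1 = Σ v_i α_i r_i = 1·5·2 + 5·2·9 + 7·11·3 + 2·7·10 + 11·1·1 = 482 ≡ 1.
  α_i^2 mod 13 = [12, 4, 4, 10, 1].
  S_2 = Σ v_i α_i^2 r_i = 1·12·2 + 5·4·9 + 7·4·3 + 2·10·10 + 11·1·1 = 499 ≡ 5.
  S = (8, 1, 5) ≠ 0, so r is not a codeword (an error is present).
Step 3: locate the error. For a single error e at position i, S_ℓ = v_i·e·α_i^ℓ, so α_err = S_1/S_0.
  S_0^{−1} = 8^{−1} = 5 (mod 13), so α_err = 1·5 = 5 ≡ 5 = α_1. Error position i = 1.
  Consistency check: S_2/S_1 = 5·1 = 5 ≡ 5 = α_err ✓ (single-error assumption holds).
Step 4: error magnitude e = S_0/v_1 = S_0·∏_{j≠1}(α_1 − α_j) = 8·1 = 8 ≡ 8 (mod 13).
Step 5: correct position 1: c_1 = r_1 − e = 2 − 8 ≡ 7 (mod 13). Hence c = [7, 9, 3, 10, 1].
  Check: interpolating c through the α_i gives m(x) = 6 + 8·x (degree < 2) with m(α_i) = c_i for every i, so c is indeed a codeword.


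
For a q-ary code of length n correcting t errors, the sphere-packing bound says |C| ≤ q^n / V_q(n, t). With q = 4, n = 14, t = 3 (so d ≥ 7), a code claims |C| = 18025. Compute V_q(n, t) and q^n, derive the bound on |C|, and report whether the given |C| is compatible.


V_q(n, t) = 10690, q^n = 268435456, Hamming bound = 25110, |C| = 18025 ≤ bound (satisfied).

Step 1: Compute V_q(n, t) = Σ_{j=0}^3 C(n, j) (q−1)^j.
  j = 0: C(14,0)·(3)^0 = 1·1 = 1.
  j = 1: C(14,1)·(3)^1 = 14·3 = 42.
  j = 2: C(14,2)·(3)^2 = 91·9 = 819.
  j = 3: C(14,3)·(3)^3 = 364·27 = 9828.
  V_q(n, t) = 1 + 42 + 819 + 9828 = 10690.
Step 2: q^n = 4^14 = 268435456.
Step 3: Hamming bound ⌊q^n / V_q(n,t)⌋ = ⌊268435456/10690⌋ = 25110.
Step 4: Compare |C| = 18025 to 25110: satisfied.
The claimed |C| lies below the Hamming bound.


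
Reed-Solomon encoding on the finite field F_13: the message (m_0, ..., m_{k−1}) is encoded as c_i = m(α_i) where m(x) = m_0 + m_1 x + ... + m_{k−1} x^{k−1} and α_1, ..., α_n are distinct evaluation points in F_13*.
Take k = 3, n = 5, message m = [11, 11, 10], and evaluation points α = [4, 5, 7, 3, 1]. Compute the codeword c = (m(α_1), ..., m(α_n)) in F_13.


c = [7, 4, 6, 4, 6]

Message polynomial: m(x) = 11 + 11·x + 10·x^2 (mod 13).
For each evaluation point α_i, compute m(α_i) mod 13:
  α_1 = 4: Horner steps 10 → 12 → 7, so m(4) = 7.
  α_2 = 5: Horner steps 10 → 9 → 4, so m(5) = 4.
  α_3 = 7: Horner steps 10 → 3 → 6, so m(7) = 6.
  α_4 = 3: Horner steps 10 → 2 → 4, so m(3) = 4.
  α_5 = 1: Horner steps 10 → 8 → 6, so m(1) = 6.
Codeword c = [7, 4, 6, 4, 6] ∈ F_13^5.


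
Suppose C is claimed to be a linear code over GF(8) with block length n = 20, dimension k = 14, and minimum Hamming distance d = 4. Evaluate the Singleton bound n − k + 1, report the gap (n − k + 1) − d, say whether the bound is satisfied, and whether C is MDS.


Singleton RHS = n − k + 1 = 7, slack = 3, bound satisfied, not MDS.

Singleton bound: d ≤ n − k + 1.
Here n = 20, k = 14, so n − k + 1 = 7.
Given d = 4, check d ≤ 7: YES.
Slack = (n − k + 1) − d = 3.
The code is NOT MDS (slack = 3 > 0).
Description: the claimed parameters are [20, 14, 4]_8; such a code would be non-MDS.


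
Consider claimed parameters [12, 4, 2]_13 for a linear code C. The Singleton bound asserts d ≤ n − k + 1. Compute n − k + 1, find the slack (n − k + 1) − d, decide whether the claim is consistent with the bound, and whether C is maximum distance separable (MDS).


Singleton RHS = n − k + 1 = 9, slack = 7, bound satisfied, not MDS.

Singleton bound: d ≤ n − k + 1.
Here n = 12, k = 4, so n − k + 1 = 9.
Given d = 2, check d ≤ 9: YES.
Slack = (n − k + 1) − d = 7.
The code is NOT MDS (slack = 7 > 0).
Description: the claimed parameters are [12, 4, 2]_13; such a code would be non-MDS.


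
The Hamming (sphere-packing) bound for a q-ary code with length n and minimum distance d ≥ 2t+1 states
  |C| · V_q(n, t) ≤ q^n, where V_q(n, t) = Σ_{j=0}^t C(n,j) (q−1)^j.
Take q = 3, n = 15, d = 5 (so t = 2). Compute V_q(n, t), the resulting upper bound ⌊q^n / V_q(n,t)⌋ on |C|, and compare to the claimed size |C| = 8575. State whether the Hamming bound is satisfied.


V_q(n, t) = 451, q^n = 14348907, Hamming bound = 31815, |C| = 8575 ≤ bound (satisfied).

Step 1: Compute V_q(n, t) = Σ_{j=0}^2 C(n, j) (q−1)^j.
  j = 0: C(15,0)·(2)^0 = 1·1 = 1.
  j = 1: C(15,1)·(2)^1 = 15·2 = 30.
  j = 2: C(15,2)·(2)^2 = 105·4 = 420.
  V_q(n, t) = 1 + 30 + 420 = 451.
Step 2: q^n = 3^15 = 14348907.
Step 3: Hamming bound ⌊q^n / V_q(n,t)⌋ = ⌊14348907/451⌋ = 31815.
Step 4: Compare |C| = 8575 to 31815: satisfied.
The claimed |C| lies below the Hamming bound.


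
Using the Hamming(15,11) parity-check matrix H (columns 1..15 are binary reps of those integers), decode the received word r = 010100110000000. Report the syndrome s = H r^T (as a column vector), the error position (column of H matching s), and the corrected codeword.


s = (1, 0, 0, 1)^T, error position = 9, corrected codeword c = 010100111000000

Compute s = H r^T mod 2 one row at a time:
  s_1 = 1 + 0 + 0 + 0 + 0 + 0 + 0 + 0 = 1 ≡ 1 (mod 2).
  s_2 = 1 + 0 + 0 + 1 + 0 + 0 + 0 + 0 = 2 ≡ 0 (mod 2).
  s_3 = 1 + 0 + 0 + 1 + 0 + 0 + 0 + 0 = 2 ≡ 0 (mod 2).
  s_4 = 0 + 0 + 0 + 1 + 0 + 0 + 0 + 0 = 1 ≡ 1 (mod 2).
s = (1, 0, 0, 1)^T — this equals column 9 of H (binary 1001), so error is at position 9.
Correct: flip bit 9 of r = 010100110000000 to get c = 010100111000000.


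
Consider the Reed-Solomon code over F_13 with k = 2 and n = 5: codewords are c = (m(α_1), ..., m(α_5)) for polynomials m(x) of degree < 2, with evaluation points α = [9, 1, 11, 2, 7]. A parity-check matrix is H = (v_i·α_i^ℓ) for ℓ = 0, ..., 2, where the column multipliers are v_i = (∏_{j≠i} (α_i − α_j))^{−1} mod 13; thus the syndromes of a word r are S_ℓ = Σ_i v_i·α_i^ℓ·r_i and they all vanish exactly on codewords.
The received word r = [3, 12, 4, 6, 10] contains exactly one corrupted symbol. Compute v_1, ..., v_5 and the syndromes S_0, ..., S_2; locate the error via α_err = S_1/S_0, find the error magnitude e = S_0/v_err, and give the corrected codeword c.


S = (10, 5, 9), error at position 5, error magnitude e = 8, c = [3, 12, 4, 6, 2].

Step 1: column multipliers v_i = (∏_{j≠i}(α_i − α_j))^{−1} mod 13.
  i = 1 (α = 9): (9−1)(9−11)(9−2)(9−7) = 8·(−2)·7·2 = −224 ≡ 10, so v_1 = 10^{−1} = 4 (mod 13).
  i = 2 (α = 1): (1−9)(1−11)(1−2)(1−7) = (−8)·(−10)·(−1)·(−6) = 480 ≡ 12, so v_2 = 12^{−1} = 12 (mod 13).
  i = 3 (α = 11): (11−9)(11−1)(11−2)(11−7) = 2·10·9·4 = 720 ≡ 5, so v_3 = 5^{−1} = 8 (mod 13).
  i = 4 (α = 2): (2−9)(2−1)(2−11)(2−7) = (−7)·1·(−9)·(−5) = −315 ≡ 10, so v_4 = 10^{−1} = 4 (mod 13).
  i = 5 (α = 7): (7−9)(7−1)(7−11)(7−2) = (−2)·6·(−4)·5 = 240 ≡ 6, so v_5 = 6^{−1} = 11 (mod 13).
  v = [4, 12, 8, 4, 11].
Step 2: syndromes of r = [3, 12, 4, 6, 10] (all sums mod 13).
  S_0 = Σ v_i r_i = 4·3 + 12·12 + 8·4 + 4·6 + 11·10 = 322 ≡ 10.
  S_1 = Σ v_i α_i r_i = 4·9·3 + 12·1·12 + 8·11·4 + 4·2·6 + 11·7·10 = 1422 ≡ 5.
  α_i^2 mod 13 = [3, 1, 4, 4, 10].
  S_2 = Σ v_i α_i^2 r_i = 4·3·3 + 12·1·12 + 8·4·4 + 4·4·6 + 11·10·10 = 1504 ≡ 9.
  S = (10, 5, 9) ≠ 0, so r is not a codeword (an error is present).
Step 3: locate the error. For a single error e at position i, S_ℓ = v_i·e·α_i^ℓ, so α_err = S_1/S_0.
  S_0^{−1} = 10^{−1} = 4 (mod 13), so α_err = 5·4 = 20 ≡ 7 = α_5. Error position i = 5.
  Consistency check: S_2/S_1 = 9·8 = 72 ≡ 7 = α_err ✓ (single-error assumption holds).
Step 4: error magnitude e = S_0/v_5 = S_0·∏_{j≠5}(α_5 − α_j) = 10·6 = 60 ≡ 8 (mod 13).
Step 5: correct position 5: c_5 = r_5 − e = 10 − 8 ≡ 2 (mod 13). Hence c = [3, 12, 4, 6, 2].
  Check: interpolating c through the α_i gives m(x) = 5 + 7·x (degree < 2) with m(α_i) = c_i for every i, so c is indeed a codeword.


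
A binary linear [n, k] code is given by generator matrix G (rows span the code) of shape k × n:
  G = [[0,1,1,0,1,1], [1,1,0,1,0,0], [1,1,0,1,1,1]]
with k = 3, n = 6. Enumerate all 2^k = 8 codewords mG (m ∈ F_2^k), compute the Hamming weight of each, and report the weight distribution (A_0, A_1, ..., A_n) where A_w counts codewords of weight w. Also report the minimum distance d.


Weight distribution: A_0 = 1, A_2 = 2, A_3 = 2, A_4 = 1, A_5 = 2. Minimum distance d = 2.

Enumerate all 2^3 = 8 messages m ∈ F_2^3.
For each, compute codeword c = mG in F_2^6, then tally its weight.
  m = 000 → c = 000000, weight = 0.
  m = 100 → c = 011011, weight = 4.
  m = 010 → c = 110100, weight = 3.
  m = 110 → c = 101111, weight = 5.
  m = 001 → c = 110111, weight = 5.
  m = 101 → c = 101100, weight = 3.
  m = 011 → c = 000011, weight = 2.
  m = 111 → c = 011000, weight = 2.
Tally weights:
  weight 0: 1 codewords.
  weight 2: 2 codewords.
  weight 3: 2 codewords.
  weight 4: 1 codewords.
  weight 5: 2 codewords.
Minimum distance d = smallest w > 0 with A_w > 0 = 2.
Sanity: Σ A_w = 8 = 2^3 = 8 ✓.


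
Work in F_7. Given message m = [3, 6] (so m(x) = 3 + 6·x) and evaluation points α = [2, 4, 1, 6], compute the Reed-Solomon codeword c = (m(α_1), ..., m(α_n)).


c = [1, 6, 2, 4]

Message polynomial: m(x) = 3 + 6·x (mod 7).
For each evaluation point α_i, compute m(α_i) mod 7:
  α_1 = 2: Horner steps 6 → 1, so m(2) = 1.
  α_2 = 4: Horner steps 6 → 6, so m(4) = 6.
  α_3 = 1: Horner steps 6 → 2, so m(1) = 2.
  α_4 = 6: Horner steps 6 → 4, so m(6) = 4.
Codeword c = [1, 6, 2, 4] ∈ F_7^4.


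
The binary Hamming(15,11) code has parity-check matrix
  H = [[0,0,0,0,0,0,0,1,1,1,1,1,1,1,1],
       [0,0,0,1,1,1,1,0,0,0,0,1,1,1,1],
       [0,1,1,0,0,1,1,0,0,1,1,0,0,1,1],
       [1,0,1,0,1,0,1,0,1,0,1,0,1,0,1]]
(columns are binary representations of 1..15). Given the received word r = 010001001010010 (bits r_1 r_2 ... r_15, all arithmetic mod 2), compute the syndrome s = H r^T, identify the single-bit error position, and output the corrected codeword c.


s = (1, 0, 0, 0)^T, error position = 8, corrected codeword c = 010001011010010

Compute s = H r^T mod 2 one row at a time:
  s_1 = 0 + 1 + 0 + 1 + 0 + 0 + 1 + 0 = 3 ≡ 1 (mod 2).
  s_2 = 0 + 0 + 1 + 0 + 0 + 0 + 1 + 0 = 2 ≡ 0 (mod 2).
  s_3 = 1 + 0 + 1 + 0 + 0 + 1 + 1 + 0 = 4 ≡ 0 (mod 2).
  s_4 = 0 + 0 + 0 + 0 + 1 + 1 + 0 + 0 = 2 ≡ 0 (mod 2).
s = (1, 0, 0, 0)^T — this equals column 8 of H (binary 1000), so error is at position 8.
Correct: flip bit 8 of r = 010001001010010 to get c = 010001011010010.


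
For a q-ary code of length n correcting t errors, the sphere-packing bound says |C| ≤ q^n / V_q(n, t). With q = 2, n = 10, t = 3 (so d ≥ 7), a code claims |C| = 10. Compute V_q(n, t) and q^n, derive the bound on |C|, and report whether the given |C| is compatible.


V_q(n, t) = 176, q^n = 1024, Hamming bound = 5, |C| = 10 > bound (violated).

Step 1: Compute V_q(n, t) = Σ_{j=0}^3 C(n, j) (q−1)^j.
  j = 0: C(10,0)·(1)^0 = 1·1 = 1.
  j = 1: C(10,1)·(1)^1 = 10·1 = 10.
  j = 2: C(10,2)·(1)^2 = 45·1 = 45.
  j = 3: C(10,3)·(1)^3 = 120·1 = 120.
  V_q(n, t) = 1 + 10 + 45 + 120 = 176.
Step 2: q^n = 2^10 = 1024.
Step 3: Hamming bound ⌊q^n / V_q(n,t)⌋ = ⌊1024/176⌋ = 5.
Step 4: Compare |C| = 10 to 5: violated.
The claimed |C| lies above the Hamming bound, so no 2-ary code of length 10 with d ≥ 7 can have 10 codewords.


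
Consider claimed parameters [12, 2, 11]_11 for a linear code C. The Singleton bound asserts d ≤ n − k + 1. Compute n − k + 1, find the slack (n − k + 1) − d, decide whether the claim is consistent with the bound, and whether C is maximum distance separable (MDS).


Singleton RHS = n − k + 1 = 11, slack = 0, bound satisfied, MDS.

Singleton bound: d ≤ n − k + 1.
Here n = 12, k = 2, so n − k + 1 = 11.
Given d = 11, check d ≤ 11: YES.
Slack = (n − k + 1) − d = 0.
The code is MDS (slack = 0).
Description: the claimed parameters are [12, 2, 11]_11; such a code would be MDS (meets Singleton bound).


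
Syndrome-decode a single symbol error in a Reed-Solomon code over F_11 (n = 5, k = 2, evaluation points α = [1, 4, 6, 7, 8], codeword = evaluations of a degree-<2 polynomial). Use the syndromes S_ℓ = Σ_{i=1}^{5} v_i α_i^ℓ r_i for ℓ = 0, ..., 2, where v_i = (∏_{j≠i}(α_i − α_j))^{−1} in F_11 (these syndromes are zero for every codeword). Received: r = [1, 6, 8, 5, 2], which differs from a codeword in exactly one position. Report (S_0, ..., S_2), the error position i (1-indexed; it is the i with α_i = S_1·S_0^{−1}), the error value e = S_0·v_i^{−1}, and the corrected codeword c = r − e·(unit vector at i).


S = (5, 9, 3), error at position 2, error magnitude e = 3, c = [1, 3, 8, 5, 2].

Step 1: column multipliers v_i = (∏_{j≠i}(α_i − α_j))^{−1} mod 11.
  i = 1 (α = 1): (1−4)(1−6)(1−7)(1−8) = (−3)·(−5)·(−6)·(−7) = 630 ≡ 3, so v_1 = 3^{−1} = 4 (mod 11).
  i = 2 (α = 4): (4−1)(4−6)(4−7)(4−8) = 3·(−2)·(−3)·(−4) = −72 ≡ 5, so v_2 = 5^{−1} = 9 (mod 11).
  i = 3 (α = 6): (6−1)(6−4)(6−7)(6−8) = 5·2·(−1)·(−2) = 20 ≡ 9, so v_3 = 9^{−1} = 5 (mod 11).
  i = 4 (α = 7): (7−1)(7−4)(7−6)(7−8) = 6·3·1·(−1) = −18 ≡ 4, so v_4 = 4^{−1} = 3 (mod 11).
  i = 5 (α = 8): (8−1)(8−4)(8−6)(8−7) = 7·4·2·1 = 56 ≡ 1, so v_5 = 1^{−1} = 1 (mod 11).
  v = [4, 9, 5, 3, 1].
Step 2: syndromes of r = [1, 6, 8, 5, 2] (all sums mod 11).
  S_0 = Σ v_i r_i = 4·1 + 9·6 + 5·8 + 3·5 + 1·2 = 115 ≡ 5.
  S_1 = Σ v_i α_i r_i = 4·1·1 + 9·4·6 + 5·6·8 + 3·7·5 + 1·8·2 = 581 ≡ 9.
  α_i^2 mod 11 = [1, 5, 3, 5, 9].
  S_2 = Σ v_i α_i^2 r_i = 4·1·1 + 9·5·6 + 5·3·8 + 3·5·5 + 1·9·2 = 487 ≡ 3.
  S = (5, 9, 3) ≠ 0, so r is not a codeword (an error is present).
Step 3: locate the error. For a single error e at position i, S_ℓ = v_i·e·α_i^ℓ, so α_err = S_1/S_0.
  S_0^{−1} = 5^{−1} = 9 (mod 11), so α_err = 9·9 = 81 ≡ 4 = α_2. Error position i = 2.
  Consistency check: S_2/S_1 = 3·5 = 15 ≡ 4 = α_err ✓ (single-error assumption holds).
Step 4: error magnitude e = S_0/v_2 = S_0·∏_{j≠2}(α_2 − α_j) = 5·5 = 25 ≡ 3 (mod 11).
Step 5: correct position 2: c_2 = r_2 − e = 6 − 3 ≡ 3 (mod 11). Hence c = [1, 3, 8, 5, 2].
  Check: interpolating c through the α_i gives m(x) = 4 + 8·x (degree < 2) with m(α_i) = c_i for every i, so c is indeed a codeword.


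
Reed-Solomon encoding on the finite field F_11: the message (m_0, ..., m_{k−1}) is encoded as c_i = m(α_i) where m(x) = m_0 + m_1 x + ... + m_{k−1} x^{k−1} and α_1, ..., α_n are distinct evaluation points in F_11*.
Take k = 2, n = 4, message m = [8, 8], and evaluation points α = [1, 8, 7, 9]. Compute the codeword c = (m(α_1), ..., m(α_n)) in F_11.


c = [5, 6, 9, 3]

Message polynomial: m(x) = 8 + 8·x (mod 11).
For each evaluation point α_i, compute m(α_i) mod 11:
  α_1 = 1: Horner steps 8 → 5, so m(1) = 5.
  α_2 = 8: Horner steps 8 → 6, so m(8) = 6.
  α_3 = 7: Horner steps 8 → 9, so m(7) = 9.
  α_4 = 9: Horner steps 8 → 3, so m(9) = 3.
Codeword c = [5, 6, 9, 3] ∈ F_11^4.


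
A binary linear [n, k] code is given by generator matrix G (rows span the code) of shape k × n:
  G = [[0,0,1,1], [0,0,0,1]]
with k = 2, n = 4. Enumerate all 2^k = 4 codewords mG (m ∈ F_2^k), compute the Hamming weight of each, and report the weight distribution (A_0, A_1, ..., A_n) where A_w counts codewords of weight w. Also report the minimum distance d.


Weight distribution: A_0 = 1, A_1 = 2, A_2 = 1. Minimum distance d = 1.

Enumerate all 2^2 = 4 messages m ∈ F_2^2.
For each, compute codeword c = mG in F_2^4, then tally its weight.
  m = 00 → c = 0000, weight = 0.
  m = 10 → c = 0011, weight = 2.
  m = 01 → c = 0001, weight = 1.
  m = 11 → c = 0010, weight = 1.
Tally weights:
  weight 0: 1 codewords.
  weight 1: 2 codewords.
  weight 2: 1 codewords.
Minimum distance d = smallest w > 0 with A_w > 0 = 1.
Sanity: Σ A_w = 4 = 2^2 = 4 ✓.


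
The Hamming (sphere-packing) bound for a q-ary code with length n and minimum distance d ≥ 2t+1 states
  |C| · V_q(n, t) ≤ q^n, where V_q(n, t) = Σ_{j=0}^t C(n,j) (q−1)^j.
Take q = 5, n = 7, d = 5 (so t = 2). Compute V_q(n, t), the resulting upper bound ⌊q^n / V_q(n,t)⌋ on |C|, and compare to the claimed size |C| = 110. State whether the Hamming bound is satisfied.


V_q(n, t) = 365, q^n = 78125, Hamming bound = 214, |C| = 110 ≤ bound (satisfied).

Step 1: Compute V_q(n, t) = Σ_{j=0}^2 C(n, j) (q−1)^j.
  j = 0: C(7,0)·(4)^0 = 1·1 = 1.
  j = 1: C(7,1)·(4)^1 = 7·4 = 28.
  j = 2: C(7,2)·(4)^2 = 21·16 = 336.
  V_q(n, t) = 1 + 28 + 336 = 365.
Step 2: q^n = 5^7 = 78125.
Step 3: Hamming bound ⌊q^n / V_q(n,t)⌋ = ⌊78125/365⌋ = 214.
Step 4: Compare |C| = 110 to 214: satisfied.
The claimed |C| lies below the Hamming bound.


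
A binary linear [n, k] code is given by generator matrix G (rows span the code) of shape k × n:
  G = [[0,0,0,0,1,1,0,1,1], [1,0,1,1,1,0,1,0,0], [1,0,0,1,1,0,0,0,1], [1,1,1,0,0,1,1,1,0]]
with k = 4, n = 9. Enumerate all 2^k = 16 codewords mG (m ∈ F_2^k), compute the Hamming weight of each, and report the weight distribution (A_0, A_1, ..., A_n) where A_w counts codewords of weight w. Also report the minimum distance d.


Weight distribution: A_0 = 1, A_3 = 3, A_4 = 4, A_5 = 4, A_6 = 2, A_7 = 1, A_8 = 1. Minimum distance d = 3.

Enumerate all 2^4 = 16 messages m ∈ F_2^4.
For each, compute codeword c = mG in F_2^9, then tally its weight.
  m = 0000 → c = 000000000, weight = 0.
  m = 1000 → c = 000011011, weight = 4.
  m = 0100 → c = 101110100, weight = 5.
  m = 1100 → c = 101101111, weight = 7.
  m = 0010 → c = 100110001, weight = 4.
  m = 1010 → c = 100101010, weight = 4.
  m = 0110 → c = 001000101, weight = 3.
  m = 1110 → c = 001011110, weight = 5.
  m = 0001 → c = 111001110, weight = 6.
  m = 1001 → c = 111010101, weight = 6.
  m = 0101 → c = 010111010, weight = 5.
  m = 1101 → c = 010100001, weight = 3.
  m = 0011 → c = 011111111, weight = 8.
  m = 1011 → c = 011100100, weight = 4.
  m = 0111 → c = 110001011, weight = 5.
  m = 1111 → c = 110010000, weight = 3.
Tally weights:
  weight 0: 1 codewords.
  weight 3: 3 codewords.
  weight 4: 4 codewords.
  weight 5: 4 codewords.
  weight 6: 2 codewords.
  weight 7: 1 codewords.
  weight 8: 1 codewords.
Minimum distance d = smallest w > 0 with A_w > 0 = 3.
Sanity: Σ A_w = 16 = 2^4 = 16 ✓.


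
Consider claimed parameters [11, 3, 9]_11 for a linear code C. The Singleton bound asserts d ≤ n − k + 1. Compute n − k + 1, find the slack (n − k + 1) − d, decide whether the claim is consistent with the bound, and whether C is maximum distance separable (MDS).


Singleton RHS = n − k + 1 = 9, slack = 0, bound satisfied, MDS.

Singleton bound: d ≤ n − k + 1.
Here n = 11, k = 3, so n − k + 1 = 9.
Given d = 9, check d ≤ 9: YES.
Slack = (n − k + 1) − d = 0.
The code is MDS (slack = 0).
Description: the claimed parameters are [11, 3, 9]_11; such a code would be MDS (meets Singleton bound).


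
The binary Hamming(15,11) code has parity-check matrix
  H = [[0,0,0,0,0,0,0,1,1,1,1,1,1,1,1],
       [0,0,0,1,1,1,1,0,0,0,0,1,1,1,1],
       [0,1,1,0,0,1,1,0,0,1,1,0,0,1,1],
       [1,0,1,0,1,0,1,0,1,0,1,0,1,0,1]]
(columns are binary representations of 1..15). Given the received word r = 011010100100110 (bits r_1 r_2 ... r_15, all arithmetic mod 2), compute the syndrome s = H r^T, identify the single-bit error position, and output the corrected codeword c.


s = (1, 0, 1, 0)^T, error position = 10, corrected codeword c = 011010100000110

Compute s = H r^T mod 2 one row at a time:
  s_1 = 0 + 0 + 1 + 0 + 0 + 1 + 1 + 0 = 3 ≡ 1 (mod 2).
  s_2 = 0 + 1 + 0 + 1 + 0 + 1 + 1 + 0 = 4 ≡ 0 (mod 2).
  s_3 = 1 + 1 + 0 + 1 + 1 + 0 + 1 + 0 = 5 ≡ 1 (mod 2).
  s_4 = 0 + 1 + 1 + 1 + 0 + 0 + 1 + 0 = 4 ≡ 0 (mod 2).
s = (1, 0, 1, 0)^T — this equals column 10 of H (binary 1010), so error is at position 10.
Correct: flip bit 10 of r = 011010100100110 to get c = 011010100000110.


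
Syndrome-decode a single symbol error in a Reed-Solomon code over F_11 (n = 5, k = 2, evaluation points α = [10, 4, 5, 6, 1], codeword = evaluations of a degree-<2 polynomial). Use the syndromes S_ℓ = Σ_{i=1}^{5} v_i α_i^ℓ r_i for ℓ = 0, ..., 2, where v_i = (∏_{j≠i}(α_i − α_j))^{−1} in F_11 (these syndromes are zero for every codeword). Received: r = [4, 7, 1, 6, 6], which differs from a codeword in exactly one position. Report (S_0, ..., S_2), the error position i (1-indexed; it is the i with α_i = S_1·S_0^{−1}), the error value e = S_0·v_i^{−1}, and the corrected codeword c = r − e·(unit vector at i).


S = (3, 3, 3), error at position 5, error magnitude e = 3, c = [4, 7, 1, 6, 3].

Step 1: column multipliers v_i = (∏_{j≠i}(α_i − α_j))^{−1} mod 11.
  i = 1 (α = 10): (10−4)(10−5)(10−6)(10−1) = 6·5·4·9 = 1080 ≡ 2, so v_1 = 2^{−1} = 6 (mod 11).
  i = 2 (α = 4): (4−10)(4−5)(4−6)(4−1) = (−6)·(−1)·(−2)·3 = −36 ≡ 8, so v_2 = 8^{−1} = 7 (mod 11).
  i = 3 (α = 5): (5−10)(5−4)(5−6)(5−1) = (−5)·1·(−1)·4 = 20 ≡ 9, so v_3 = 9^{−1} = 5 (mod 11).
  i = 4 (α = 6): (6−10)(6−4)(6−5)(6−1) = (−4)·2·1·5 = −40 ≡ 4, so v_4 = 4^{−1} = 3 (mod 11).
  i = 5 (α = 1): (1−10)(1−4)(1−5)(1−6) = (−9)·(−3)·(−4)·(−5) = 540 ≡ 1, so v_5 = 1^{−1} = 1 (mod 11).
  v = [6, 7, 5, 3, 1].
Step 2: syndromes of r = [4, 7, 1, 6, 6] (all sums mod 11).
  S_0 = Σ v_i r_i = 6·4 + 7·7 + 5·1 + 3·6 + 1·6 = 102 ≡ 3.
  S_1 = Σ v_i α_i r_i = 6·10·4 + 7·4·7 + 5·5·1 + 3·6·6 + 1·1·6 = 575 ≡ 3.
  α_i^2 mod 11 = [1, 5, 3, 3, 1].
  S_2 = Σ v_i α_i^2 r_i = 6·1·4 + 7·5·7 + 5·3·1 + 3·3·6 + 1·1·6 = 344 ≡ 3.
  S = (3, 3, 3) ≠ 0, so r is not a codeword (an error is present).
Step 3: locate the error. For a single error e at position i, S_ℓ = v_i·e·α_i^ℓ, so α_err = S_1/S_0.
  S_0^{−1} = 3^{−1} = 4 (mod 11), so α_err = 3·4 = 12 ≡ 1 = α_5. Error position i = 5.
  Consistency check: S_2/S_1 = 3·4 = 12 ≡ 1 = α_err ✓ (single-error assumption holds).
Step 4: error magnitude e = S_0/v_5 = S_0·∏_{j≠5}(α_5 − α_j) = 3·1 = 3 ≡ 3 (mod 11).
Step 5: correct position 5: c_5 = r_5 − e = 6 − 3 ≡ 3 (mod 11). Hence c = [4, 7, 1, 6, 3].
  Check: interpolating c through the α_i gives m(x) = 9 + 5·x (degree < 2) with m(α_i) = c_i for every i, so c is indeed a codeword.


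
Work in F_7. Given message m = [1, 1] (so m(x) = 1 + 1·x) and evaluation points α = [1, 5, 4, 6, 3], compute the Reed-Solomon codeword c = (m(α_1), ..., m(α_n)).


c = [2, 6, 5, 0, 4]

Message polynomial: m(x) = 1 + 1·x (mod 7).
For each evaluation point α_i, compute m(α_i) mod 7:
  α_1 = 1: Horner steps 1 → 2, so m(1) = 2.
  α_2 = 5: Horner steps 1 → 6, so m(5) = 6.
  α_3 = 4: Horner steps 1 → 5, so m(4) = 5.
  α_4 = 6: Horner steps 1 → 0, so m(6) = 0.
  α_5 = 3: Horner steps 1 → 4, so m(3) = 4.
Codeword c = [2, 6, 5, 0, 4] ∈ F_7^5.


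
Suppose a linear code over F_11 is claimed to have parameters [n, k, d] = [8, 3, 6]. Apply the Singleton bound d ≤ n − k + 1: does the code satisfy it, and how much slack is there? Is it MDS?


Singleton RHS = n − k + 1 = 6, slack = 0, bound satisfied, MDS.

Singleton bound: d ≤ n − k + 1.
Here n = 8, k = 3, so n − k + 1 = 6.
Given d = 6, check d ≤ 6: YES.
Slack = (n − k + 1) − d = 0.
The code is MDS (slack = 0).
Description: the claimed parameters are [8, 3, 6]_11; such a code would be MDS (meets Singleton bound).


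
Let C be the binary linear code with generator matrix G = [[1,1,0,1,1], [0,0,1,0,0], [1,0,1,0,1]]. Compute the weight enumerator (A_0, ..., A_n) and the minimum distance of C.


Weight distribution: A_0 = 1, A_1 = 1, A_2 = 2, A_3 = 2, A_4 = 1, A_5 = 1. Minimum distance d = 1.

Enumerate all 2^3 = 8 messages m ∈ F_2^3.
For each, compute codeword c = mG in F_2^5, then tally its weight.
  m = 000 → c = 00000, weight = 0.
  m = 100 → c = 11011, weight = 4.
  m = 010 → c = 00100, weight = 1.
  m = 110 → c = 11111, weight = 5.
  m = 001 → c = 10101, weight = 3.
  m = 101 → c = 01110, weight = 3.
  m = 011 → c = 10001, weight = 2.
  m = 111 → c = 01010, weight = 2.
Tally weights:
  weight 0: 1 codewords.
  weight 1: 1 codewords.
  weight 2: 2 codewords.
  weight 3: 2 codewords.
  weight 4: 1 codewords.
  weight 5: 1 codewords.
Minimum distance d = smallest w > 0 with A_w > 0 = 1.
Sanity: Σ A_w = 8 = 2^3 = 8 ✓.


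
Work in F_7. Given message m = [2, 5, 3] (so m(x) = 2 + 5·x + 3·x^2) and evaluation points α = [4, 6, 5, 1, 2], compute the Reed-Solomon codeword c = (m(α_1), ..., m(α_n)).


c = [0, 0, 4, 3, 3]

Message polynomial: m(x) = 2 + 5·x + 3·x^2 (mod 7).
For each evaluation point α_i, compute m(α_i) mod 7:
  α_1 = 4: Horner steps 3 → 3 → 0, so m(4) = 0.
  α_2 = 6: Horner steps 3 → 2 → 0, so m(6) = 0.
  α_3 = 5: Horner steps 3 → 6 → 4, so m(5) = 4.
  α_4 = 1: Horner steps 3 → 1 → 3, so m(1) = 3.
  α_5 = 2: Horner steps 3 → 4 → 3, so m(2) = 3.
Codeword c = [0, 0, 4, 3, 3] ∈ F_7^5.


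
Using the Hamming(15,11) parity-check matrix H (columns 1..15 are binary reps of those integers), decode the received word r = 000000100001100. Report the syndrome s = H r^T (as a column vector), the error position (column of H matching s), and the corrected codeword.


s = (0, 1, 1, 0)^T, error position = 6, corrected codeword c = 000001100001100

Compute s = H r^T mod 2 one row at a time:
  s_1 = 0 + 0 + 0 + 0 + 1 + 1 + 0 + 0 = 2 ≡ 0 (mod 2).
  s_2 = 0 + 0 + 0 + 1 + 1 + 1 + 0 + 0 = 3 ≡ 1 (mod 2).
  s_3 = 0 + 0 + 0 + 1 + 0 + 0 + 0 + 0 = 1 ≡ 1 (mod 2).
  s_4 = 0 + 0 + 0 + 1 + 0 + 0 + 1 + 0 = 2 ≡ 0 (mod 2).
s = (0, 1, 1, 0)^T — this equals column 6 of H (binary 0110), so error is at position 6.
Correct: flip bit 6 of r = 000000100001100 to get c = 000001100001100.


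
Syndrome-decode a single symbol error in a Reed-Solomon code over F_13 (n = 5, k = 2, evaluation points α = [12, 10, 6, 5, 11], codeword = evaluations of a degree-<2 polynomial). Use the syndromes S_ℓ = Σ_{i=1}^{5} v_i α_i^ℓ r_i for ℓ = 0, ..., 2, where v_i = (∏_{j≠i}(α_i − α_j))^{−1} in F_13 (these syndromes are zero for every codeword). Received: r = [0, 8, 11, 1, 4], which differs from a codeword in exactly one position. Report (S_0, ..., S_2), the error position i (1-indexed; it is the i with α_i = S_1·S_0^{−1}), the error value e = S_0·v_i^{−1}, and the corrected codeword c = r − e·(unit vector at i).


S = (6, 4, 7), error at position 4, error magnitude e = 12, c = [0, 8, 11, 2, 4].

Step 1: column multipliers v_i = (∏_{j≠i}(α_i − α_j))^{−1} mod 13.
  i = 1 (α = 12): (12−10)(12−6)(12−5)(12−11) = 2·6·7·1 = 84 ≡ 6, so v_1 = 6^{−1} = 11 (mod 13).
  i = 2 (α = 10): (10−12)(10−6)(10−5)(10−11) = (−2)·4·5·(−1) = 40 ≡ 1, so v_2 = 1^{−1} = 1 (mod 13).
  i = 3 (α = 6): (6−12)(6−10)(6−5)(6−11) = (−6)·(−4)·1·(−5) = −120 ≡ 10, so v_3 = 10^{−1} = 4 (mod 13).
  i = 4 (α = 5): (5−12)(5−10)(5−6)(5−11) = (−7)·(−5)·(−1)·(−6) = 210 ≡ 2, so v_4 = 2^{−1} = 7 (mod 13).
  i = 5 (α = 11): (11−12)(11−10)(11−6)(11−5) = (−1)·1·5·6 = −30 ≡ 9, so v_5 = 9^{−1} = 3 (mod 13).
  v = [11, 1, 4, 7, 3].
Step 2: syndromes of r = [0, 8, 11, 1, 4] (all sums mod 13).
  S_0 = Σ v_i r_i = 11·0 + 1·8 + 4·11 + 7·1 + 3·4 = 71 ≡ 6.
  S_1 = Σ v_i α_i r_i = 11·12·0 + 1·10·8 + 4·6·11 + 7·5·1 + 3·11·4 = 511 ≡ 4.
  α_i^2 mod 13 = [1, 9, 10, 12, 4].
  S_2 = Σ v_i α_i^2 r_i = 11·1·0 + 1·9·8 + 4·10·11 + 7·12·1 + 3·4·4 = 644 ≡ 7.
  S = (6, 4, 7) ≠ 0, so r is not a codeword (an error is present).
Step 3: locate the error. For a single error e at position i, S_ℓ = v_i·e·α_i^ℓ, so α_err = S_1/S_0.
  S_0^{−1} = 6^{−1} = 11 (mod 13), so α_err = 4·11 = 44 ≡ 5 = α_4. Error position i = 4.
  Consistency check: S_2/S_1 = 7·10 = 70 ≡ 5 = α_err ✓ (single-error assumption holds).
Step 4: error magnitude e = S_0/v_4 = S_0·∏_{j≠4}(α_4 − α_j) = 6·2 = 12 ≡ 12 (mod 13).
Step 5: correct position 4: c_4 = r_4 − e = 1 − 12 ≡ 2 (mod 13). Hence c = [0, 8, 11, 2, 4].
  Check: interpolating c through the α_i gives m(x) = 9 + 9·x (degree < 2) with m(α_i) = c_i for every i, so c is indeed a codeword.


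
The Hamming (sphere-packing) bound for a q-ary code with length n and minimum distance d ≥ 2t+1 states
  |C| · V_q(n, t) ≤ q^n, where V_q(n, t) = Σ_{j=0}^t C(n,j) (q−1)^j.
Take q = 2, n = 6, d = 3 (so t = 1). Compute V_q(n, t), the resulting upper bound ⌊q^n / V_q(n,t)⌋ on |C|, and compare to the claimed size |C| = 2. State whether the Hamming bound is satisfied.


V_q(n, t) = 7, q^n = 64, Hamming bound = 9, |C| = 2 ≤ bound (satisfied).

Step 1: Compute V_q(n, t) = Σ_{j=0}^1 C(n, j) (q−1)^j.
  j = 0: C(6,0)·(1)^0 = 1·1 = 1.
  j = 1: C(6,1)·(1)^1 = 6·1 = 6.
  V_q(n, t) = 1 + 6 = 7.
Step 2: q^n = 2^6 = 64.
Step 3: Hamming bound ⌊q^n / V_q(n,t)⌋ = ⌊64/7⌋ = 9.
Step 4: Compare |C| = 2 to 9: satisfied.
The claimed |C| lies below the Hamming bound.
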